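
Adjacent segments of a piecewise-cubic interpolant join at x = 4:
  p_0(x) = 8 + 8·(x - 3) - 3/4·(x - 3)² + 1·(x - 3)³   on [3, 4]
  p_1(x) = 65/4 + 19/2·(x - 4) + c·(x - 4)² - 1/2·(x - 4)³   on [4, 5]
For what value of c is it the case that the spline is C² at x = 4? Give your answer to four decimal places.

p_0''(x) = -3/2 + 6·(x - 3), so p_0''(4) = 9/2. On the right, p_1''(4) = 2c, so c = 9/4.

2.2500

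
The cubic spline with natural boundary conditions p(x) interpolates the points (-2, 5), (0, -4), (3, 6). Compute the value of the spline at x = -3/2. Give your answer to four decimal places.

2.0156

Let m_i = p''(x_i). Step sizes h_i = 2, 3; slopes of the chords Δ_i = (y_(i+1) - y_i)/h_i = -9/2, 10/3.
  2·m_0 + 10·m_1 + 3·m_2 = 6(Δ_1 - Δ_0) = 47
Natural end conditions: m_0 = m_2 = 0.
Forward elimination and back-substitution give m_0 = 0, m_1 = 47/10, m_2 = 0.
On [-2, 0], p(x) = 5 - 91/15·(x + 2) + 0·(x + 2)² + 47/120·(x + 2)³.
With (x + 2) = 1/2: p(-3/2) = 129/64.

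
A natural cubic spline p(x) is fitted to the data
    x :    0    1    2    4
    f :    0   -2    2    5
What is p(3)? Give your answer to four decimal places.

4.5435

Write σ_i for p''(x_i). With h_i = 1, 1, 2 and divided differences Δ_i = -2, 4, 3/2, the continuity of p' gives the tridiagonal system
  1·σ_0 + 4·σ_1 + 1·σ_2 = 6(Δ_1 - Δ_0) = 36
  1·σ_1 + 6·σ_2 + 2·σ_3 = 6(Δ_2 - Δ_1) = -15
Natural end conditions: σ_0 = σ_3 = 0.
Solving the tridiagonal system: σ_0 = 0, σ_1 = 231/23, σ_2 = -96/23, σ_3 = 0.
On [2, 4], p(x) = 2 + 197/46·(x - 2) - 48/23·(x - 2)² + 8/23·(x - 2)³.
With (x - 2) = 1: p(3) = 209/46.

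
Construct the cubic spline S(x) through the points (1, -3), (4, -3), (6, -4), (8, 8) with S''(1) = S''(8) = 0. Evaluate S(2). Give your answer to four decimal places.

-2.4035

Write σ_i for S''(x_i). With h_i = 3, 2, 2 and divided differences Δ_i = 0, -1/2, 6, the continuity of S' gives the tridiagonal system
  3·σ_0 + 10·σ_1 + 2·σ_2 = 6(Δ_1 - Δ_0) = -3
  2·σ_1 + 8·σ_2 + 2·σ_3 = 6(Δ_2 - Δ_1) = 39
Natural end conditions: σ_0 = σ_3 = 0.
Solving: σ_0 = 0, σ_1 = -51/38, σ_2 = 99/19, σ_3 = 0.
On [1, 4], S(x) = -3 + 51/76·(x - 1) + 0·(x - 1)² - 17/228·(x - 1)³.
With (x - 1) = 1: S(2) = -137/57.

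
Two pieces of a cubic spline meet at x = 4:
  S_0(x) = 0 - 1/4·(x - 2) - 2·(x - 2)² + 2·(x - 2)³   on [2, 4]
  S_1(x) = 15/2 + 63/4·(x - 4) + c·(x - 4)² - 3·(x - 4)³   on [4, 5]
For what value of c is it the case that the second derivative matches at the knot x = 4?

S_0''(x) = -4 + 12·(x - 2), so S_0''(4) = 20. On the right, S_1''(4) = 2c, so c = 10.

10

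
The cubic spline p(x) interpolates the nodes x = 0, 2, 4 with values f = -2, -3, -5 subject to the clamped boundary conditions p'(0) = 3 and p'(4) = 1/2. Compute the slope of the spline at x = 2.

Write M_i for p''(x_i). With h_i = 2, 2 and divided differences Δ_i = -1/2, -1, the continuity of p' gives the tridiagonal system
  2·M_0 + 8·M_1 + 2·M_2 = 6(Δ_1 - Δ_0) = -3
Clamped end conditions give two more equations: 2h_0·M_0 + h_0·M_1 = 6(Δ_0 - p'(0)) = -21 and h_1·M_1 + 2h_1·M_2 = 6(p'(4) - Δ_1) = 9.
Hence M_0 = -11/2, M_1 = 1/2, M_2 = 2.
On [2, 4], p'(x) = b_1 + 2c_1·(x - 2) + 3d_1·(x - 2)² with b_1 = Δ_1 - h_1(2M_1 + M_2)/6 = -2, c_1 = M_1/2 = 1/4, d_1 = (M_2 - M_1)/(6h_1) = 1/8. So p'(2) = -2.

-2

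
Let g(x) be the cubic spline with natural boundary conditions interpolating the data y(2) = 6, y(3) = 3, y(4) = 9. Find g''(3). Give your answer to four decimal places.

13.5000

With σ_i denoting the second derivative at x_i, h_i = 1, 1, and Δ_i = (y_(i+1) − y_i)/h_i = -3, 6:
  1·σ_0 + 4·σ_1 + 1·σ_2 = 6(Δ_1 - Δ_0) = 54
Natural end conditions: σ_0 = σ_2 = 0.
Forward elimination and back-substitution give σ_0 = 0, σ_1 = 27/2, σ_2 = 0.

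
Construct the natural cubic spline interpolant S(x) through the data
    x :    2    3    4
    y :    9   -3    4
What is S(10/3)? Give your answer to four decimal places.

With σ_i denoting the second derivative at x_i, h_i = 1, 1, and Δ_i = (y_(i+1) − y_i)/h_i = -12, 7:
  1·σ_0 + 4·σ_1 + 1·σ_2 = 6(Δ_1 - Δ_0) = 114
Natural end conditions: σ_0 = σ_2 = 0.
Forward elimination and back-substitution give σ_0 = 0, σ_1 = 57/2, σ_2 = 0.
On [3, 4], S(x) = -3 - 5/2·(x - 3) + 57/4·(x - 3)² - 19/4·(x - 3)³.
With (x - 3) = 1/3: S(10/3) = -131/54.

-2.4259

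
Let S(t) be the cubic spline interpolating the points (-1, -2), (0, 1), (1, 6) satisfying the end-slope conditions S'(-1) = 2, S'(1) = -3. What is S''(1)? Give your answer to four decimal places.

Put M_i = S'' at the i-th knot. Here h = (1, 1) and Δ = (3, 5), so the interior equations h_(i-1)·M_(i-1) + 2(h_(i-1)+h_i)·M_i + h_i·M_(i+1) = 6(Δ_i − Δ_(i-1)) read
  1·M_0 + 4·M_1 + 1·M_2 = 6(Δ_1 - Δ_0) = 12
Clamped end conditions give two more equations: 2h_0·M_0 + h_0·M_1 = 6(Δ_0 - S'(-1)) = 6 and h_1·M_1 + 2h_1·M_2 = 6(S'(1) - Δ_1) = -48.
Solving: M_0 = -5/2, M_1 = 11, M_2 = -59/2.

-29.5000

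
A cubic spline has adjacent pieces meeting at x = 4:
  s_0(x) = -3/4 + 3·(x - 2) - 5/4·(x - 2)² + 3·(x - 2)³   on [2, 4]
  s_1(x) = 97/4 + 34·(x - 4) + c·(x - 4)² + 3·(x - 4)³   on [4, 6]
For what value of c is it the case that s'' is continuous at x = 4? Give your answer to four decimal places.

s_0''(x) = -5/2 + 18·(x - 2), so s_0''(4) = 67/2. On the right, s_1''(4) = 2c, so c = 67/4.

16.7500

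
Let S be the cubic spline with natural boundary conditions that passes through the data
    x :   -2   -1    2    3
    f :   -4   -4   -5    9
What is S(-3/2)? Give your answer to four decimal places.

-3.6886

Put m_i = S'' at the i-th knot. Here h = (1, 3, 1) and Δ = (0, -1/3, 14), so the interior equations h_(i-1)·m_(i-1) + 2(h_(i-1)+h_i)·m_i + h_i·m_(i+1) = 6(Δ_i − Δ_(i-1)) read
  1·m_0 + 8·m_1 + 3·m_2 = 6(Δ_1 - Δ_0) = -2
  3·m_1 + 8·m_2 + 1·m_3 = 6(Δ_2 - Δ_1) = 86
Natural end conditions: m_0 = m_3 = 0.
Solving the tridiagonal system: m_0 = 0, m_1 = -274/55, m_2 = 694/55, m_3 = 0.
On [-2, -1], S(x) = -4 + 137/165·(x + 2) + 0·(x + 2)² - 137/165·(x + 2)³.
With (x + 2) = 1/2: S(-3/2) = -1623/440.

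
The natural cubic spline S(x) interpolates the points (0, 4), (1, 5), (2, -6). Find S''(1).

-18

Put σ_i = S'' at the i-th knot. Here h = (1, 1) and Δ = (1, -11), so the interior equations h_(i-1)·σ_(i-1) + 2(h_(i-1)+h_i)·σ_i + h_i·σ_(i+1) = 6(Δ_i − Δ_(i-1)) read
  1·σ_0 + 4·σ_1 + 1·σ_2 = 6(Δ_1 - Δ_0) = -72
Natural end conditions: σ_0 = σ_2 = 0.
Solving the tridiagonal system: σ_0 = 0, σ_1 = -18, σ_2 = 0.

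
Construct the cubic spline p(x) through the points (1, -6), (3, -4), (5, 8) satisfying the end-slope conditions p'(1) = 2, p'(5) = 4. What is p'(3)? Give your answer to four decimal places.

3.7500

Let M_i = p''(x_i). Step sizes h_i = 2, 2; slopes of the chords Δ_i = (y_(i+1) - y_i)/h_i = 1, 6.
  2·M_0 + 8·M_1 + 2·M_2 = 6(Δ_1 - Δ_0) = 30
Clamped end conditions give two more equations: 2h_0·M_0 + h_0·M_1 = 6(Δ_0 - p'(1)) = -6 and h_1·M_1 + 2h_1·M_2 = 6(p'(5) - Δ_1) = -12.
Solving: M_0 = -19/4, M_1 = 13/2, M_2 = -25/4.
On [3, 5], p'(x) = b_1 + 2c_1·(x - 3) + 3d_1·(x - 3)² with b_1 = Δ_1 - h_1(2M_1 + M_2)/6 = 15/4, c_1 = M_1/2 = 13/4, d_1 = (M_2 - M_1)/(6h_1) = -17/16. So p'(3) = 15/4.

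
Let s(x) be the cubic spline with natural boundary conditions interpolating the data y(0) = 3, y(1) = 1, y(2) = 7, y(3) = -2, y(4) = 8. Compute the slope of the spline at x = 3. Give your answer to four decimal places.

Let σ_i = s''(x_i). Step sizes h_i = 1, 1, 1, 1; slopes of the chords Δ_i = (y_(i+1) - y_i)/h_i = -2, 6, -9, 10.
  1·σ_0 + 4·σ_1 + 1·σ_2 = 6(Δ_1 - Δ_0) = 48
  1·σ_1 + 4·σ_2 + 1·σ_3 = 6(Δ_2 - Δ_1) = -90
  1·σ_2 + 4·σ_3 + 1·σ_4 = 6(Δ_3 - Δ_2) = 114
Natural end conditions: σ_0 = σ_4 = 0.
Solving: σ_0 = 0, σ_1 = 597/28, σ_2 = -261/7, σ_3 = 1059/28, σ_4 = 0.
On [3, 4], s'(x) = b_3 + 2c_3·(x - 3) + 3d_3·(x - 3)² with b_3 = Δ_3 - h_3(2σ_3 + σ_4)/6 = -73/28, c_3 = σ_3/2 = 1059/56, d_3 = (σ_4 - σ_3)/(6h_3) = -353/56. So s'(3) = -73/28.

-2.6071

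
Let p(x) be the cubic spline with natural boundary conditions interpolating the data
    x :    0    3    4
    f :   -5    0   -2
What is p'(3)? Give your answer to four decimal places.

Write M_i for p''(x_i). With h_i = 3, 1 and divided differences Δ_i = 5/3, -2, the continuity of p' gives the tridiagonal system
  3·M_0 + 8·M_1 + 1·M_2 = 6(Δ_1 - Δ_0) = -22
Natural end conditions: M_0 = M_2 = 0.
Forward elimination and back-substitution give M_0 = 0, M_1 = -11/4, M_2 = 0.
On [3, 4], p'(x) = b_1 + 2c_1·(x - 3) + 3d_1·(x - 3)² with b_1 = Δ_1 - h_1(2M_1 + M_2)/6 = -13/12, c_1 = M_1/2 = -11/8, d_1 = (M_2 - M_1)/(6h_1) = 11/24. So p'(3) = -13/12.

-1.0833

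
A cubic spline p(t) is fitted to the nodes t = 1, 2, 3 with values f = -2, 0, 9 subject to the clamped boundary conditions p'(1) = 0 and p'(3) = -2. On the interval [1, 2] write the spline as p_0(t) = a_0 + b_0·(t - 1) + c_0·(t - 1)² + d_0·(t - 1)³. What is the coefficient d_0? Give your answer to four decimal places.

4.7500

Let σ_i = p''(x_i). Step sizes h_i = 1, 1; slopes of the chords Δ_i = (y_(i+1) - y_i)/h_i = 2, 9.
  1·σ_0 + 4·σ_1 + 1·σ_2 = 6(Δ_1 - Δ_0) = 42
Clamped end conditions give two more equations: 2h_0·σ_0 + h_0·σ_1 = 6(Δ_0 - p'(1)) = 12 and h_1·σ_1 + 2h_1·σ_2 = 6(p'(3) - Δ_1) = -66.
Solving the tridiagonal system: σ_0 = -11/2, σ_1 = 23, σ_2 = -89/2.
On [1, 2], with p_0(t) = a_0 + b_0·(t - 1) + c_0·(t - 1)² + d_0·(t - 1)³: c_0 = σ_0/2 = -11/4, d_0 = (σ_1 - σ_0)/(6h_0) = 19/4, b_0 = Δ_0 - h_0(2σ_0 + σ_1)/6 = 0.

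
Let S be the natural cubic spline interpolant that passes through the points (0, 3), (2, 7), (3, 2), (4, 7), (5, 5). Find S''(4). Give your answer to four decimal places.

Let M_i = S''(x_i). Step sizes h_i = 2, 1, 1, 1; slopes of the chords Δ_i = (y_(i+1) - y_i)/h_i = 2, -5, 5, -2.
  2·M_0 + 6·M_1 + 1·M_2 = 6(Δ_1 - Δ_0) = -42
  1·M_1 + 4·M_2 + 1·M_3 = 6(Δ_2 - Δ_1) = 60
  1·M_2 + 4·M_3 + 1·M_4 = 6(Δ_3 - Δ_2) = -42
Natural end conditions: M_0 = M_4 = 0.
Solving the tridiagonal system: M_0 = 0, M_1 = -456/43, M_2 = 930/43, M_3 = -684/43, M_4 = 0.

-15.9070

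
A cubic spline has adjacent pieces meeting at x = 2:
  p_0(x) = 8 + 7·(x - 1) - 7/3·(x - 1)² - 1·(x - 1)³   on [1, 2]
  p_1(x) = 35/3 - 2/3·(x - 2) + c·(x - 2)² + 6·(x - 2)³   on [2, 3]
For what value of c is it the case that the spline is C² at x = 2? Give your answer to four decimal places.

p_0''(x) = -14/3 - 6·(x - 1), so p_0''(2) = -32/3. On the right, p_1''(2) = 2c, so c = -16/3.

-5.3333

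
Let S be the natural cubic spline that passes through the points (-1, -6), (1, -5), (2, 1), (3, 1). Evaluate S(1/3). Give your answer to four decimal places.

-7.1369

Write σ_i for S''(x_i). With h_i = 2, 1, 1 and divided differences Δ_i = 1/2, 6, 0, the continuity of S' gives the tridiagonal system
  2·σ_0 + 6·σ_1 + 1·σ_2 = 6(Δ_1 - Δ_0) = 33
  1·σ_1 + 4·σ_2 + 1·σ_3 = 6(Δ_2 - Δ_1) = -36
Natural end conditions: σ_0 = σ_3 = 0.
Solving: σ_0 = 0, σ_1 = 168/23, σ_2 = -249/23, σ_3 = 0.
On [-1, 1], S(x) = -6 - 89/46·(x + 1) + 0·(x + 1)² + 14/23·(x + 1)³.
With (x + 1) = 4/3: S(1/3) = -4432/621.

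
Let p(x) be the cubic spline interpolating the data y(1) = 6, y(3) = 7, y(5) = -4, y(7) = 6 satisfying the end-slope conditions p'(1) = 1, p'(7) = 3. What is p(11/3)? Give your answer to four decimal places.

Write m_i for p''(x_i). With h_i = 2, 2, 2 and divided differences Δ_i = 1/2, -11/2, 5, the continuity of p' gives the tridiagonal system
  2·m_0 + 8·m_1 + 2·m_2 = 6(Δ_1 - Δ_0) = -36
  2·m_1 + 8·m_2 + 2·m_3 = 6(Δ_2 - Δ_1) = 63
Clamped end conditions give two more equations: 2h_0·m_0 + h_0·m_1 = 6(Δ_0 - p'(1)) = -3 and h_2·m_2 + 2h_2·m_3 = 6(p'(7) - Δ_2) = -12.
Solving the tridiagonal system: m_0 = 52/15, m_1 = -253/30, m_2 = 184/15, m_3 = -137/15.
On [3, 5], p(x) = 7 - 119/30·(x - 3) - 253/60·(x - 3)² + 69/40·(x - 3)³.
With (x - 3) = 2/3: p(11/3) = 404/135.

2.9926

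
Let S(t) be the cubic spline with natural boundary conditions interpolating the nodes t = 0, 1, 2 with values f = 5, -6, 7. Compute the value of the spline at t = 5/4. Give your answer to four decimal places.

Let m_i = S''(x_i). Step sizes h_i = 1, 1; slopes of the chords Δ_i = (y_(i+1) - y_i)/h_i = -11, 13.
  1·m_0 + 4·m_1 + 1·m_2 = 6(Δ_1 - Δ_0) = 144
Natural end conditions: m_0 = m_2 = 0.
Hence m_0 = 0, m_1 = 36, m_2 = 0.
On [1, 2], S(t) = -6 + 1·(t - 1) + 18·(t - 1)² - 6·(t - 1)³.
With (t - 1) = 1/4: S(5/4) = -151/32.

-4.7188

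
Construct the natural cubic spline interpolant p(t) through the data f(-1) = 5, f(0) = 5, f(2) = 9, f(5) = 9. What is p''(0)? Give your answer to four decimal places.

2.5714

Let m_i = p''(x_i). Step sizes h_i = 1, 2, 3; slopes of the chords Δ_i = (y_(i+1) - y_i)/h_i = 0, 2, 0.
  1·m_0 + 6·m_1 + 2·m_2 = 6(Δ_1 - Δ_0) = 12
  2·m_1 + 10·m_2 + 3·m_3 = 6(Δ_2 - Δ_1) = -12
Natural end conditions: m_0 = m_3 = 0.
Forward elimination and back-substitution give m_0 = 0, m_1 = 18/7, m_2 = -12/7, m_3 = 0.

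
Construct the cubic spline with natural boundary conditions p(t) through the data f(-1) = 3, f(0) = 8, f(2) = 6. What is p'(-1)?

6

Put M_i = p'' at the i-th knot. Here h = (1, 2) and Δ = (5, -1), so the interior equations h_(i-1)·M_(i-1) + 2(h_(i-1)+h_i)·M_i + h_i·M_(i+1) = 6(Δ_i − Δ_(i-1)) read
  1·M_0 + 6·M_1 + 2·M_2 = 6(Δ_1 - Δ_0) = -36
Natural end conditions: M_0 = M_2 = 0.
Forward elimination and back-substitution give M_0 = 0, M_1 = -6, M_2 = 0.
On [-1, 0], p'(t) = b_0 + 2c_0·(t + 1) + 3d_0·(t + 1)² with b_0 = Δ_0 - h_0(2M_0 + M_1)/6 = 6, c_0 = M_0/2 = 0, d_0 = (M_1 - M_0)/(6h_0) = -1. So p'(-1) = 6.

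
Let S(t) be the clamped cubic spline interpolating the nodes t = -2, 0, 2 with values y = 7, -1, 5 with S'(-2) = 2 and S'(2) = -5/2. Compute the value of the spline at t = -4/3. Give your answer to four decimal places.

5.6111

Let m_i = S''(x_i). Step sizes h_i = 2, 2; slopes of the chords Δ_i = (y_(i+1) - y_i)/h_i = -4, 3.
  2·m_0 + 8·m_1 + 2·m_2 = 6(Δ_1 - Δ_0) = 42
Clamped end conditions give two more equations: 2h_0·m_0 + h_0·m_1 = 6(Δ_0 - S'(-2)) = -36 and h_1·m_1 + 2h_1·m_2 = 6(S'(2) - Δ_1) = -33.
Hence m_0 = -123/8, m_1 = 51/4, m_2 = -117/8.
On [-2, 0], S(t) = 7 + 2·(t + 2) - 123/16·(t + 2)² + 75/32·(t + 2)³.
With (t + 2) = 2/3: S(-4/3) = 101/18.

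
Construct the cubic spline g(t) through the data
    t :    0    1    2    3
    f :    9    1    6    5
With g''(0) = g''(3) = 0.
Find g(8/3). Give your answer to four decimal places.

6.0642

With M_i denoting the second derivative at x_i, h_i = 1, 1, 1, and Δ_i = (y_(i+1) − y_i)/h_i = -8, 5, -1:
  1·M_0 + 4·M_1 + 1·M_2 = 6(Δ_1 - Δ_0) = 78
  1·M_1 + 4·M_2 + 1·M_3 = 6(Δ_2 - Δ_1) = -36
Natural end conditions: M_0 = M_3 = 0.
Hence M_0 = 0, M_1 = 116/5, M_2 = -74/5, M_3 = 0.
On [2, 3], g(t) = 6 + 59/15·(t - 2) - 37/5·(t - 2)² + 37/15·(t - 2)³.
With (t - 2) = 2/3: g(8/3) = 2456/405.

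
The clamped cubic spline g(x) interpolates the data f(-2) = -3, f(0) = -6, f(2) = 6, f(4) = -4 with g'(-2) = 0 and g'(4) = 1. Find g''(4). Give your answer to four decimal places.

With M_i denoting the second derivative at x_i, h_i = 2, 2, 2, and Δ_i = (y_(i+1) − y_i)/h_i = -3/2, 6, -5:
  2·M_0 + 8·M_1 + 2·M_2 = 6(Δ_1 - Δ_0) = 45
  2·M_1 + 8·M_2 + 2·M_3 = 6(Δ_2 - Δ_1) = -66
Clamped end conditions give two more equations: 2h_0·M_0 + h_0·M_1 = 6(Δ_0 - g'(-2)) = -9 and h_2·M_2 + 2h_2·M_3 = 6(g'(4) - Δ_2) = 36.
Forward elimination and back-substitution give M_0 = -239/30, M_1 = 343/30, M_2 = -229/15, M_3 = 499/30.

16.6333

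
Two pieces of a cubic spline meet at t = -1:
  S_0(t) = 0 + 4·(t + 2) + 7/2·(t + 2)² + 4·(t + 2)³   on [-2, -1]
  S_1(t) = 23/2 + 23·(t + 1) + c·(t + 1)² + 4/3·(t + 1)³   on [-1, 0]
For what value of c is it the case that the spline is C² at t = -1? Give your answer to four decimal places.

15.5000

S_0''(t) = 7 + 24·(t + 2), so S_0''(-1) = 31. On the right, S_1''(-1) = 2c, so c = 31/2.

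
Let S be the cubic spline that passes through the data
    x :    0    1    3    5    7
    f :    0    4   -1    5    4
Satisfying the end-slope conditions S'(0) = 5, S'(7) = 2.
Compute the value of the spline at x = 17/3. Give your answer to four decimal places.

Write σ_i for S''(x_i). With h_i = 1, 2, 2, 2 and divided differences Δ_i = 4, -5/2, 3, -1/2, the continuity of S' gives the tridiagonal system
  1·σ_0 + 6·σ_1 + 2·σ_2 = 6(Δ_1 - Δ_0) = -39
  2·σ_1 + 8·σ_2 + 2·σ_3 = 6(Δ_2 - Δ_1) = 33
  2·σ_2 + 8·σ_3 + 2·σ_4 = 6(Δ_3 - Δ_2) = -21
Clamped end conditions give two more equations: 2h_0·σ_0 + h_0·σ_1 = 6(Δ_0 - S'(0)) = -6 and h_3·σ_3 + 2h_3·σ_4 = 6(S'(7) - Δ_3) = 15.
Solving the tridiagonal system: σ_0 = 75/43, σ_1 = -408/43, σ_2 = 348/43, σ_3 = -549/86, σ_4 = 597/86.
On [5, 7], S(x) = 5 + 62/43·(x - 5) - 549/172·(x - 5)² + 191/172·(x - 5)³.
With (x - 5) = 2/3: S(17/3) = 5656/1161.

4.8717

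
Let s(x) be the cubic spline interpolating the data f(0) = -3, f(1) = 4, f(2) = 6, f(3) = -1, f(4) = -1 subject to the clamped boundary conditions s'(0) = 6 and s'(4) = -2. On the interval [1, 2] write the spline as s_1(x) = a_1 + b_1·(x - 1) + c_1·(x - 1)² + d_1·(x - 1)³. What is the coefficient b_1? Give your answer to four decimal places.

Put σ_i = s'' at the i-th knot. Here h = (1, 1, 1, 1) and Δ = (7, 2, -7, 0), so the interior equations h_(i-1)·σ_(i-1) + 2(h_(i-1)+h_i)·σ_i + h_i·σ_(i+1) = 6(Δ_i − Δ_(i-1)) read
  1·σ_0 + 4·σ_1 + 1·σ_2 = 6(Δ_1 - Δ_0) = -30
  1·σ_1 + 4·σ_2 + 1·σ_3 = 6(Δ_2 - Δ_1) = -54
  1·σ_2 + 4·σ_3 + 1·σ_4 = 6(Δ_3 - Δ_2) = 42
Clamped end conditions give two more equations: 2h_0·σ_0 + h_0·σ_1 = 6(Δ_0 - s'(0)) = 6 and h_3·σ_3 + 2h_3·σ_4 = 6(s'(4) - Δ_3) = -12.
Solving: σ_0 = 37/7, σ_1 = -32/7, σ_2 = -17, σ_3 = 130/7, σ_4 = -107/7.
On [1, 2], with s_1(x) = a_1 + b_1·(x - 1) + c_1·(x - 1)² + d_1·(x - 1)³: c_1 = σ_1/2 = -16/7, d_1 = (σ_2 - σ_1)/(6h_1) = -29/14, b_1 = Δ_1 - h_1(2σ_1 + σ_2)/6 = 89/14.

6.3571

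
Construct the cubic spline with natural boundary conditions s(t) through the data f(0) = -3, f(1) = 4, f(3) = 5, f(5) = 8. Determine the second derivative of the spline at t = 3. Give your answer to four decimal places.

2.5909

Let M_i = s''(x_i). Step sizes h_i = 1, 2, 2; slopes of the chords Δ_i = (y_(i+1) - y_i)/h_i = 7, 1/2, 3/2.
  1·M_0 + 6·M_1 + 2·M_2 = 6(Δ_1 - Δ_0) = -39
  2·M_1 + 8·M_2 + 2·M_3 = 6(Δ_2 - Δ_1) = 6
Natural end conditions: M_0 = M_3 = 0.
Solving: M_0 = 0, M_1 = -81/11, M_2 = 57/22, M_3 = 0.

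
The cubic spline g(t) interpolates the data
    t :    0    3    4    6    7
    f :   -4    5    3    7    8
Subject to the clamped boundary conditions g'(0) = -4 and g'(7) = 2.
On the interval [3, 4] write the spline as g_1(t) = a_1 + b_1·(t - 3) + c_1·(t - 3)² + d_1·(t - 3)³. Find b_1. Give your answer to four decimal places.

With M_i denoting the second derivative at x_i, h_i = 3, 1, 2, 1, and Δ_i = (y_(i+1) − y_i)/h_i = 3, -2, 2, 1:
  3·M_0 + 8·M_1 + 1·M_2 = 6(Δ_1 - Δ_0) = -30
  1·M_1 + 6·M_2 + 2·M_3 = 6(Δ_2 - Δ_1) = 24
  2·M_2 + 6·M_3 + 1·M_4 = 6(Δ_3 - Δ_2) = -6
Clamped end conditions give two more equations: 2h_0·M_0 + h_0·M_1 = 6(Δ_0 - g'(0)) = 42 and h_3·M_3 + 2h_3·M_4 = 6(g'(7) - Δ_3) = 6.
Solving: M_0 = 1397/122, M_1 = -543/61, M_2 = 837/122, M_3 = -252/61, M_4 = 309/61.
On [3, 4], with g_1(t) = a_1 + b_1·(t - 3) + c_1·(t - 3)² + d_1·(t - 3)³: c_1 = M_1/2 = -543/122, d_1 = (M_2 - M_1)/(6h_1) = 641/244, b_1 = Δ_1 - h_1(2M_1 + M_2)/6 = -43/244.

-0.1762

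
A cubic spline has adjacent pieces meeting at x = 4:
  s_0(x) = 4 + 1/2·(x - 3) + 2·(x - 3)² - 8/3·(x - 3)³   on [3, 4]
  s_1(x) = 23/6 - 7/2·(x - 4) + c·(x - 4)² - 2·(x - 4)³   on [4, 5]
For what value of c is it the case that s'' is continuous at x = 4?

s_0''(x) = 4 - 16·(x - 3), so s_0''(4) = -12. On the right, s_1''(4) = 2c, so c = -6.

-6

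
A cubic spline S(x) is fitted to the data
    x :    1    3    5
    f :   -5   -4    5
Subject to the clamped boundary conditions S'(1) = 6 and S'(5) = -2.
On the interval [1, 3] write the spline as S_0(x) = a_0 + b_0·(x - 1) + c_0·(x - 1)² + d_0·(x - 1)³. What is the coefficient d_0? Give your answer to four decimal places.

1.9375

Put σ_i = S'' at the i-th knot. Here h = (2, 2) and Δ = (1/2, 9/2), so the interior equations h_(i-1)·σ_(i-1) + 2(h_(i-1)+h_i)·σ_i + h_i·σ_(i+1) = 6(Δ_i − Δ_(i-1)) read
  2·σ_0 + 8·σ_1 + 2·σ_2 = 6(Δ_1 - Δ_0) = 24
Clamped end conditions give two more equations: 2h_0·σ_0 + h_0·σ_1 = 6(Δ_0 - S'(1)) = -33 and h_1·σ_1 + 2h_1·σ_2 = 6(S'(5) - Δ_1) = -39.
Hence σ_0 = -53/4, σ_1 = 10, σ_2 = -59/4.
On [1, 3], with S_0(x) = a_0 + b_0·(x - 1) + c_0·(x - 1)² + d_0·(x - 1)³: c_0 = σ_0/2 = -53/8, d_0 = (σ_1 - σ_0)/(6h_0) = 31/16, b_0 = Δ_0 - h_0(2σ_0 + σ_1)/6 = 6.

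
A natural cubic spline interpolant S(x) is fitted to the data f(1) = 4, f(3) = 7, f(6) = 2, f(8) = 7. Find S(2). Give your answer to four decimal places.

6.2280

Write M_i for S''(x_i). With h_i = 2, 3, 2 and divided differences Δ_i = 3/2, -5/3, 5/2, the continuity of S' gives the tridiagonal system
  2·M_0 + 10·M_1 + 3·M_2 = 6(Δ_1 - Δ_0) = -19
  3·M_1 + 10·M_2 + 2·M_3 = 6(Δ_2 - Δ_1) = 25
Natural end conditions: M_0 = M_3 = 0.
Solving: M_0 = 0, M_1 = -265/91, M_2 = 307/91, M_3 = 0.
On [1, 3], S(x) = 4 + 1349/546·(x - 1) + 0·(x - 1)² - 265/1092·(x - 1)³.
With (x - 1) = 1: S(2) = 2267/364.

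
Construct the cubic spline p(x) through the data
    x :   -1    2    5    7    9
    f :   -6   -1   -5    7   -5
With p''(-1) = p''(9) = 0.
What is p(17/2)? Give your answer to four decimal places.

-0.2969

Write M_i for p''(x_i). With h_i = 3, 3, 2, 2 and divided differences Δ_i = 5/3, -4/3, 6, -6, the continuity of p' gives the tridiagonal system
  3·M_0 + 12·M_1 + 3·M_2 = 6(Δ_1 - Δ_0) = -18
  3·M_1 + 10·M_2 + 2·M_3 = 6(Δ_2 - Δ_1) = 44
  2·M_2 + 8·M_3 + 2·M_4 = 6(Δ_3 - Δ_2) = -72
Natural end conditions: M_0 = M_4 = 0.
Solving the tridiagonal system: M_0 = 0, M_1 = -17/5, M_2 = 38/5, M_3 = -109/10, M_4 = 0.
On [7, 9], p(x) = 7 + 19/15·(x - 7) - 109/20·(x - 7)² + 109/120·(x - 7)³.
With (x - 7) = 3/2: p(17/2) = -19/64.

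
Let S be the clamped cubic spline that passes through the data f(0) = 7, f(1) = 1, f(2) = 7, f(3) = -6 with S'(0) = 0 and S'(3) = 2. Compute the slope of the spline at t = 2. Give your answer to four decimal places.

-6.1333

With m_i denoting the second derivative at x_i, h_i = 1, 1, 1, and Δ_i = (y_(i+1) − y_i)/h_i = -6, 6, -13:
  1·m_0 + 4·m_1 + 1·m_2 = 6(Δ_1 - Δ_0) = 72
  1·m_1 + 4·m_2 + 1·m_3 = 6(Δ_2 - Δ_1) = -114
Clamped end conditions give two more equations: 2h_0·m_0 + h_0·m_1 = 6(Δ_0 - S'(0)) = -36 and h_2·m_2 + 2h_2·m_3 = 6(S'(3) - Δ_2) = 90.
Solving the tridiagonal system: m_0 = -586/15, m_1 = 632/15, m_2 = -862/15, m_3 = 1106/15.
On [2, 3], S'(t) = b_2 + 2c_2·(t - 2) + 3d_2·(t - 2)² with b_2 = Δ_2 - h_2(2m_2 + m_3)/6 = -92/15, c_2 = m_2/2 = -431/15, d_2 = (m_3 - m_2)/(6h_2) = 328/15. So S'(2) = -92/15.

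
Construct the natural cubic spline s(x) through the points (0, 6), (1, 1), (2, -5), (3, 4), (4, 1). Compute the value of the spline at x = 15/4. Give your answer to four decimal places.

2.7586

Put M_i = s'' at the i-th knot. Here h = (1, 1, 1, 1) and Δ = (-5, -6, 9, -3), so the interior equations h_(i-1)·M_(i-1) + 2(h_(i-1)+h_i)·M_i + h_i·M_(i+1) = 6(Δ_i − Δ_(i-1)) read
  1·M_0 + 4·M_1 + 1·M_2 = 6(Δ_1 - Δ_0) = -6
  1·M_1 + 4·M_2 + 1·M_3 = 6(Δ_2 - Δ_1) = 90
  1·M_2 + 4·M_3 + 1·M_4 = 6(Δ_3 - Δ_2) = -72
Natural end conditions: M_0 = M_4 = 0.
Forward elimination and back-substitution give M_0 = 0, M_1 = -261/28, M_2 = 219/7, M_3 = -723/28, M_4 = 0.
On [3, 4], s(x) = 4 + 157/28·(x - 3) - 723/56·(x - 3)² + 241/56·(x - 3)³.
With (x - 3) = 3/4: s(15/4) = 9887/3584.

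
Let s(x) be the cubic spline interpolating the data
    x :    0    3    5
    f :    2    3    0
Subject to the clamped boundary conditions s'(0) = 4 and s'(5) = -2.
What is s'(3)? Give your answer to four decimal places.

-1.3500

Put M_i = s'' at the i-th knot. Here h = (3, 2) and Δ = (1/3, -3/2), so the interior equations h_(i-1)·M_(i-1) + 2(h_(i-1)+h_i)·M_i + h_i·M_(i+1) = 6(Δ_i − Δ_(i-1)) read
  3·M_0 + 10·M_1 + 2·M_2 = 6(Δ_1 - Δ_0) = -11
Clamped end conditions give two more equations: 2h_0·M_0 + h_0·M_1 = 6(Δ_0 - s'(0)) = -22 and h_1·M_1 + 2h_1·M_2 = 6(s'(5) - Δ_1) = -3.
Solving the tridiagonal system: M_0 = -113/30, M_1 = 1/5, M_2 = -17/20.
On [3, 5], s'(x) = b_1 + 2c_1·(x - 3) + 3d_1·(x - 3)² with b_1 = Δ_1 - h_1(2M_1 + M_2)/6 = -27/20, c_1 = M_1/2 = 1/10, d_1 = (M_2 - M_1)/(6h_1) = -7/80. So s'(3) = -27/20.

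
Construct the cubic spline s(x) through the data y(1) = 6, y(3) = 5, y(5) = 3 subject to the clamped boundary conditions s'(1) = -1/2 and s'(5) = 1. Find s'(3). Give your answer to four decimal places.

-1.2500

Let σ_i = s''(x_i). Step sizes h_i = 2, 2; slopes of the chords Δ_i = (y_(i+1) - y_i)/h_i = -1/2, -1.
  2·σ_0 + 8·σ_1 + 2·σ_2 = 6(Δ_1 - Δ_0) = -3
Clamped end conditions give two more equations: 2h_0·σ_0 + h_0·σ_1 = 6(Δ_0 - s'(1)) = 0 and h_1·σ_1 + 2h_1·σ_2 = 6(s'(5) - Δ_1) = 12.
Solving the tridiagonal system: σ_0 = 3/4, σ_1 = -3/2, σ_2 = 15/4.
On [3, 5], s'(x) = b_1 + 2c_1·(x - 3) + 3d_1·(x - 3)² with b_1 = Δ_1 - h_1(2σ_1 + σ_2)/6 = -5/4, c_1 = σ_1/2 = -3/4, d_1 = (σ_2 - σ_1)/(6h_1) = 7/16. So s'(3) = -5/4.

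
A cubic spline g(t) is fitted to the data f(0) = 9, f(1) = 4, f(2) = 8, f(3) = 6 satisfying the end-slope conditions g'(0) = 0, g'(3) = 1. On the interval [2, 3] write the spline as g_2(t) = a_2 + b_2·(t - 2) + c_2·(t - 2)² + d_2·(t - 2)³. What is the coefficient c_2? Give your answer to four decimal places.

Put σ_i = g'' at the i-th knot. Here h = (1, 1, 1) and Δ = (-5, 4, -2), so the interior equations h_(i-1)·σ_(i-1) + 2(h_(i-1)+h_i)·σ_i + h_i·σ_(i+1) = 6(Δ_i − Δ_(i-1)) read
  1·σ_0 + 4·σ_1 + 1·σ_2 = 6(Δ_1 - Δ_0) = 54
  1·σ_1 + 4·σ_2 + 1·σ_3 = 6(Δ_2 - Δ_1) = -36
Clamped end conditions give two more equations: 2h_0·σ_0 + h_0·σ_1 = 6(Δ_0 - g'(0)) = -30 and h_2·σ_2 + 2h_2·σ_3 = 6(g'(3) - Δ_2) = 18.
Solving: σ_0 = -416/15, σ_1 = 382/15, σ_2 = -302/15, σ_3 = 286/15.
On [2, 3], with g_2(t) = a_2 + b_2·(t - 2) + c_2·(t - 2)² + d_2·(t - 2)³: c_2 = σ_2/2 = -151/15, d_2 = (σ_3 - σ_2)/(6h_2) = 98/15, b_2 = Δ_2 - h_2(2σ_2 + σ_3)/6 = 23/15.

-10.0667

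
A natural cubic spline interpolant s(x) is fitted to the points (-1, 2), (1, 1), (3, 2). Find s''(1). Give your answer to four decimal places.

Write M_i for s''(x_i). With h_i = 2, 2 and divided differences Δ_i = -1/2, 1/2, the continuity of s' gives the tridiagonal system
  2·M_0 + 8·M_1 + 2·M_2 = 6(Δ_1 - Δ_0) = 6
Natural end conditions: M_0 = M_2 = 0.
Hence M_0 = 0, M_1 = 3/4, M_2 = 0.

0.7500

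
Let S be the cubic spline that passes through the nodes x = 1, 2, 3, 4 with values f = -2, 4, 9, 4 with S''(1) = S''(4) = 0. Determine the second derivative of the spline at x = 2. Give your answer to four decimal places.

Write M_i for S''(x_i). With h_i = 1, 1, 1 and divided differences Δ_i = 6, 5, -5, the continuity of S' gives the tridiagonal system
  1·M_0 + 4·M_1 + 1·M_2 = 6(Δ_1 - Δ_0) = -6
  1·M_1 + 4·M_2 + 1·M_3 = 6(Δ_2 - Δ_1) = -60
Natural end conditions: M_0 = M_3 = 0.
Solving: M_0 = 0, M_1 = 12/5, M_2 = -78/5, M_3 = 0.

2.4000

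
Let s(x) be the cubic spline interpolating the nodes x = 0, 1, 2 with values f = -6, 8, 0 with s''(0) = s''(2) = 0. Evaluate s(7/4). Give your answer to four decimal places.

Let m_i = s''(x_i). Step sizes h_i = 1, 1; slopes of the chords Δ_i = (y_(i+1) - y_i)/h_i = 14, -8.
  1·m_0 + 4·m_1 + 1·m_2 = 6(Δ_1 - Δ_0) = -132
Natural end conditions: m_0 = m_2 = 0.
Solving the tridiagonal system: m_0 = 0, m_1 = -33, m_2 = 0.
On [1, 2], s(x) = 8 + 3·(x - 1) - 33/2·(x - 1)² + 11/2·(x - 1)³.
With (x - 1) = 3/4: s(7/4) = 421/128.

3.2891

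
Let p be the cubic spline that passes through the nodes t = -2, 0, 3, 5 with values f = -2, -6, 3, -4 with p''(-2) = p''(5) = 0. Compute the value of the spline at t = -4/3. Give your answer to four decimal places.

With σ_i denoting the second derivative at x_i, h_i = 2, 3, 2, and Δ_i = (y_(i+1) − y_i)/h_i = -2, 3, -7/2:
  2·σ_0 + 10·σ_1 + 3·σ_2 = 6(Δ_1 - Δ_0) = 30
  3·σ_1 + 10·σ_2 + 2·σ_3 = 6(Δ_2 - Δ_1) = -39
Natural end conditions: σ_0 = σ_3 = 0.
Solving: σ_0 = 0, σ_1 = 417/91, σ_2 = -480/91, σ_3 = 0.
On [-2, 0], p(t) = -2 - 321/91·(t + 2) + 0·(t + 2)² + 139/364·(t + 2)³.
With (t + 2) = 2/3: p(-4/3) = -10414/2457.

-4.2385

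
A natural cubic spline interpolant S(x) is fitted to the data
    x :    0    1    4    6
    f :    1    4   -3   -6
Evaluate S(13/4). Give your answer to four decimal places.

-0.5340

With M_i denoting the second derivative at x_i, h_i = 1, 3, 2, and Δ_i = (y_(i+1) − y_i)/h_i = 3, -7/3, -3/2:
  1·M_0 + 8·M_1 + 3·M_2 = 6(Δ_1 - Δ_0) = -32
  3·M_1 + 10·M_2 + 2·M_3 = 6(Δ_2 - Δ_1) = 5
Natural end conditions: M_0 = M_3 = 0.
Solving the tridiagonal system: M_0 = 0, M_1 = -335/71, M_2 = 136/71, M_3 = 0.
On [1, 4], S(x) = 4 + 304/213·(x - 1) - 335/142·(x - 1)² + 157/426·(x - 1)³.
With (x - 1) = 9/4: S(13/4) = -4853/9088.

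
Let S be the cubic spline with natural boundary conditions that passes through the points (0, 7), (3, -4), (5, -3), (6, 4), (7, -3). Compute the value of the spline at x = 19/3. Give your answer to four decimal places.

3.1216

Put M_i = S'' at the i-th knot. Here h = (3, 2, 1, 1) and Δ = (-11/3, 1/2, 7, -7), so the interior equations h_(i-1)·M_(i-1) + 2(h_(i-1)+h_i)·M_i + h_i·M_(i+1) = 6(Δ_i − Δ_(i-1)) read
  3·M_0 + 10·M_1 + 2·M_2 = 6(Δ_1 - Δ_0) = 25
  2·M_1 + 6·M_2 + 1·M_3 = 6(Δ_2 - Δ_1) = 39
  1·M_2 + 4·M_3 + 1·M_4 = 6(Δ_3 - Δ_2) = -84
Natural end conditions: M_0 = M_4 = 0.
Solving: M_0 = 0, M_1 = 95/214, M_2 = 1100/107, M_3 = -2522/107, M_4 = 0.
On [6, 7], S(x) = 4 + 275/321·(x - 6) - 1261/107·(x - 6)² + 1261/321·(x - 6)³.
With (x - 6) = 1/3: S(19/3) = 27055/8667.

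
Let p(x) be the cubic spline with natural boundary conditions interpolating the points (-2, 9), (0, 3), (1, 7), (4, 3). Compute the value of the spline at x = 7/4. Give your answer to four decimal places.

Let m_i = p''(x_i). Step sizes h_i = 2, 1, 3; slopes of the chords Δ_i = (y_(i+1) - y_i)/h_i = -3, 4, -4/3.
  2·m_0 + 6·m_1 + 1·m_2 = 6(Δ_1 - Δ_0) = 42
  1·m_1 + 8·m_2 + 3·m_3 = 6(Δ_2 - Δ_1) = -32
Natural end conditions: m_0 = m_3 = 0.
Hence m_0 = 0, m_1 = 368/47, m_2 = -234/47, m_3 = 0.
On [1, 4], p(x) = 7 + 514/141·(x - 1) - 117/47·(x - 1)² + 13/47·(x - 1)³.
With (x - 1) = 3/4: p(7/4) = 25419/3008.

8.4505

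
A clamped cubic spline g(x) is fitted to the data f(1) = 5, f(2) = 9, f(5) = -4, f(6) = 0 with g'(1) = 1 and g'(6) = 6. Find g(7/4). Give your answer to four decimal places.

With M_i denoting the second derivative at x_i, h_i = 1, 3, 1, and Δ_i = (y_(i+1) − y_i)/h_i = 4, -13/3, 4:
  1·M_0 + 8·M_1 + 3·M_2 = 6(Δ_1 - Δ_0) = -50
  3·M_1 + 8·M_2 + 1·M_3 = 6(Δ_2 - Δ_1) = 50
Clamped end conditions give two more equations: 2h_0·M_0 + h_0·M_1 = 6(Δ_0 - g'(1)) = 18 and h_2·M_2 + 2h_2·M_3 = 6(g'(6) - Δ_2) = 12.
Solving the tridiagonal system: M_0 = 950/63, M_1 = -766/63, M_2 = 676/63, M_3 = 40/63.
On [1, 2], g(x) = 5 + 1·(x - 1) + 475/63·(x - 1)² - 286/63·(x - 1)³.
With (x - 1) = 3/4: g(7/4) = 1809/224.

8.0759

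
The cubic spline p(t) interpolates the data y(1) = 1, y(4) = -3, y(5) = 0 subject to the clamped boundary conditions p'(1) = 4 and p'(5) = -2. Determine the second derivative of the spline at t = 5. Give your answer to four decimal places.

With M_i denoting the second derivative at x_i, h_i = 3, 1, and Δ_i = (y_(i+1) − y_i)/h_i = -4/3, 3:
  3·M_0 + 8·M_1 + 1·M_2 = 6(Δ_1 - Δ_0) = 26
Clamped end conditions give two more equations: 2h_0·M_0 + h_0·M_1 = 6(Δ_0 - p'(1)) = -32 and h_1·M_1 + 2h_1·M_2 = 6(p'(5) - Δ_1) = -30.
Solving: M_0 = -121/12, M_1 = 19/2, M_2 = -79/4.

-19.7500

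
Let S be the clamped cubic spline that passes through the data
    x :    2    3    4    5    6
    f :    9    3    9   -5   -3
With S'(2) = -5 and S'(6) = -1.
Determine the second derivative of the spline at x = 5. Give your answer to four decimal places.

Let σ_i = S''(x_i). Step sizes h_i = 1, 1, 1, 1; slopes of the chords Δ_i = (y_(i+1) - y_i)/h_i = -6, 6, -14, 2.
  1·σ_0 + 4·σ_1 + 1·σ_2 = 6(Δ_1 - Δ_0) = 72
  1·σ_1 + 4·σ_2 + 1·σ_3 = 6(Δ_2 - Δ_1) = -120
  1·σ_2 + 4·σ_3 + 1·σ_4 = 6(Δ_3 - Δ_2) = 96
Clamped end conditions give two more equations: 2h_0·σ_0 + h_0·σ_1 = 6(Δ_0 - S'(2)) = -6 and h_3·σ_3 + 2h_3·σ_4 = 6(S'(6) - Δ_3) = -18.
Hence σ_0 = -146/7, σ_1 = 250/7, σ_2 = -50, σ_3 = 310/7, σ_4 = -218/7.

44.2857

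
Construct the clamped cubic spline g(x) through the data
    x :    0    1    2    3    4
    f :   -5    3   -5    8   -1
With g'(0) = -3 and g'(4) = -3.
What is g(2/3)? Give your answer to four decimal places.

Let m_i = g''(x_i). Step sizes h_i = 1, 1, 1, 1; slopes of the chords Δ_i = (y_(i+1) - y_i)/h_i = 8, -8, 13, -9.
  1·m_0 + 4·m_1 + 1·m_2 = 6(Δ_1 - Δ_0) = -96
  1·m_1 + 4·m_2 + 1·m_3 = 6(Δ_2 - Δ_1) = 126
  1·m_2 + 4·m_3 + 1·m_4 = 6(Δ_3 - Δ_2) = -132
Clamped end conditions give two more equations: 2h_0·m_0 + h_0·m_1 = 6(Δ_0 - g'(0)) = 66 and h_3·m_3 + 2h_3·m_4 = 6(g'(4) - Δ_3) = 36.
Solving the tridiagonal system: m_0 = 60, m_1 = -54, m_2 = 60, m_3 = -60, m_4 = 48.
On [0, 1], g(x) = -5 - 3·x + 30·x² - 19·x³.
With x = 2/3: g(2/3) = 19/27.

0.7037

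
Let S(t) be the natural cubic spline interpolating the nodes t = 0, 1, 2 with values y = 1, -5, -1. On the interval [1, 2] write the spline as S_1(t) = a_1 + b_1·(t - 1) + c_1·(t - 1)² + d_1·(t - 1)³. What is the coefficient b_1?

-1

Write M_i for S''(x_i). With h_i = 1, 1 and divided differences Δ_i = -6, 4, the continuity of S' gives the tridiagonal system
  1·M_0 + 4·M_1 + 1·M_2 = 6(Δ_1 - Δ_0) = 60
Natural end conditions: M_0 = M_2 = 0.
Hence M_0 = 0, M_1 = 15, M_2 = 0.
On [1, 2], with S_1(t) = a_1 + b_1·(t - 1) + c_1·(t - 1)² + d_1·(t - 1)³: c_1 = M_1/2 = 15/2, d_1 = (M_2 - M_1)/(6h_1) = -5/2, b_1 = Δ_1 - h_1(2M_1 + M_2)/6 = -1.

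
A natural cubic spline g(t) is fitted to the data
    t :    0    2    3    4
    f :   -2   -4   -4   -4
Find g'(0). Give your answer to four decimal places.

With m_i denoting the second derivative at x_i, h_i = 2, 1, 1, and Δ_i = (y_(i+1) − y_i)/h_i = -1, 0, 0:
  2·m_0 + 6·m_1 + 1·m_2 = 6(Δ_1 - Δ_0) = 6
  1·m_1 + 4·m_2 + 1·m_3 = 6(Δ_2 - Δ_1) = 0
Natural end conditions: m_0 = m_3 = 0.
Solving: m_0 = 0, m_1 = 24/23, m_2 = -6/23, m_3 = 0.
On [0, 2], g'(t) = b_0 + 2c_0·t + 3d_0·t² with b_0 = Δ_0 - h_0(2m_0 + m_1)/6 = -31/23, c_0 = m_0/2 = 0, d_0 = (m_1 - m_0)/(6h_0) = 2/23. So g'(0) = -31/23.

-1.3478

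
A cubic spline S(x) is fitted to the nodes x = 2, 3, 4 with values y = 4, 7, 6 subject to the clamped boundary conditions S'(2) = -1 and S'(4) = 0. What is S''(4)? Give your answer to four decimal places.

Write M_i for S''(x_i). With h_i = 1, 1 and divided differences Δ_i = 3, -1, the continuity of S' gives the tridiagonal system
  1·M_0 + 4·M_1 + 1·M_2 = 6(Δ_1 - Δ_0) = -24
Clamped end conditions give two more equations: 2h_0·M_0 + h_0·M_1 = 6(Δ_0 - S'(2)) = 24 and h_1·M_1 + 2h_1·M_2 = 6(S'(4) - Δ_1) = 6.
Forward elimination and back-substitution give M_0 = 37/2, M_1 = -13, M_2 = 19/2.

9.5000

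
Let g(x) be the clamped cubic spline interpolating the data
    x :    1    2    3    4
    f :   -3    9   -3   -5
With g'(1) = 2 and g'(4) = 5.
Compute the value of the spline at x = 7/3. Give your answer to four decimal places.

7.1926

With σ_i denoting the second derivative at x_i, h_i = 1, 1, 1, and Δ_i = (y_(i+1) − y_i)/h_i = 12, -12, -2:
  1·σ_0 + 4·σ_1 + 1·σ_2 = 6(Δ_1 - Δ_0) = -144
  1·σ_1 + 4·σ_2 + 1·σ_3 = 6(Δ_2 - Δ_1) = 60
Clamped end conditions give two more equations: 2h_0·σ_0 + h_0·σ_1 = 6(Δ_0 - g'(1)) = 60 and h_2·σ_2 + 2h_2·σ_3 = 6(g'(4) - Δ_2) = 42.
Hence σ_0 = 294/5, σ_1 = -288/5, σ_2 = 138/5, σ_3 = 36/5.
On [2, 3], g(x) = 9 + 13/5·(x - 2) - 144/5·(x - 2)² + 71/5·(x - 2)³.
With (x - 2) = 1/3: g(7/3) = 971/135.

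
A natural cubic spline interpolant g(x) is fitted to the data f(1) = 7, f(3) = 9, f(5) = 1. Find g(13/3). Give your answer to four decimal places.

With σ_i denoting the second derivative at x_i, h_i = 2, 2, and Δ_i = (y_(i+1) − y_i)/h_i = 1, -4:
  2·σ_0 + 8·σ_1 + 2·σ_2 = 6(Δ_1 - Δ_0) = -30
Natural end conditions: σ_0 = σ_2 = 0.
Solving the tridiagonal system: σ_0 = 0, σ_1 = -15/4, σ_2 = 0.
On [3, 5], g(x) = 9 - 3/2·(x - 3) - 15/8·(x - 3)² + 5/16·(x - 3)³.
With (x - 3) = 4/3: g(13/3) = 119/27.

4.4074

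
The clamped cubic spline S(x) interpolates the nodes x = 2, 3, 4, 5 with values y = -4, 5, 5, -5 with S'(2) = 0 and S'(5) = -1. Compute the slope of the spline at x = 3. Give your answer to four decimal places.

Let σ_i = S''(x_i). Step sizes h_i = 1, 1, 1; slopes of the chords Δ_i = (y_(i+1) - y_i)/h_i = 9, 0, -10.
  1·σ_0 + 4·σ_1 + 1·σ_2 = 6(Δ_1 - Δ_0) = -54
  1·σ_1 + 4·σ_2 + 1·σ_3 = 6(Δ_2 - Δ_1) = -60
Clamped end conditions give two more equations: 2h_0·σ_0 + h_0·σ_1 = 6(Δ_0 - S'(2)) = 54 and h_2·σ_2 + 2h_2·σ_3 = 6(S'(5) - Δ_2) = 54.
Solving the tridiagonal system: σ_0 = 536/15, σ_1 = -262/15, σ_2 = -298/15, σ_3 = 554/15.
On [3, 4], S'(x) = b_1 + 2c_1·(x - 3) + 3d_1·(x - 3)² with b_1 = Δ_1 - h_1(2σ_1 + σ_2)/6 = 137/15, c_1 = σ_1/2 = -131/15, d_1 = (σ_2 - σ_1)/(6h_1) = -2/5. So S'(3) = 137/15.

9.1333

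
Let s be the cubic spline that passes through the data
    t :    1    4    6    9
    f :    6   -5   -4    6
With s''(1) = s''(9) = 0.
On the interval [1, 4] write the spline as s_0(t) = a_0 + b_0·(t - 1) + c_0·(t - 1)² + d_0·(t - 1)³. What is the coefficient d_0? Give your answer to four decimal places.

0.1250

Put M_i = s'' at the i-th knot. Here h = (3, 2, 3) and Δ = (-11/3, 1/2, 10/3), so the interior equations h_(i-1)·M_(i-1) + 2(h_(i-1)+h_i)·M_i + h_i·M_(i+1) = 6(Δ_i − Δ_(i-1)) read
  3·M_0 + 10·M_1 + 2·M_2 = 6(Δ_1 - Δ_0) = 25
  2·M_1 + 10·M_2 + 3·M_3 = 6(Δ_2 - Δ_1) = 17
Natural end conditions: M_0 = M_3 = 0.
Solving: M_0 = 0, M_1 = 9/4, M_2 = 5/4, M_3 = 0.
On [1, 4], with s_0(t) = a_0 + b_0·(t - 1) + c_0·(t - 1)² + d_0·(t - 1)³: c_0 = M_0/2 = 0, d_0 = (M_1 - M_0)/(6h_0) = 1/8, b_0 = Δ_0 - h_0(2M_0 + M_1)/6 = -115/24.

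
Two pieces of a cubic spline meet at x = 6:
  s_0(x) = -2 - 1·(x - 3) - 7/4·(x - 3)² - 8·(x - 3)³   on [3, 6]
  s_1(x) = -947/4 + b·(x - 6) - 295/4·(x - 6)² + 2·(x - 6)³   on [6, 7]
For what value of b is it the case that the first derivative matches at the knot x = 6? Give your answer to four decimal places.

-227.5000

s_0'(x) = -1 - 7/2·(x - 3) - 24·(x - 3)², so s_0'(6) = -455/2. On the right, s_1'(6) = b, so b = -455/2.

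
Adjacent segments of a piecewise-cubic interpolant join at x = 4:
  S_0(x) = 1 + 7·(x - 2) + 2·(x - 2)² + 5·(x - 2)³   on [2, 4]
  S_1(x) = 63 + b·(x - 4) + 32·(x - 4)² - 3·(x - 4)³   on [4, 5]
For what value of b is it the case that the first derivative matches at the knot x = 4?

75

S_0'(x) = 7 + 4·(x - 2) + 15·(x - 2)², so S_0'(4) = 75. On the right, S_1'(4) = b, so b = 75.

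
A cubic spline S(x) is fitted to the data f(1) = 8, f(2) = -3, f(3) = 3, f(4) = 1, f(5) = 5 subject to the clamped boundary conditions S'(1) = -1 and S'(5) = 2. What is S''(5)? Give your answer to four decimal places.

-16.0714

With m_i denoting the second derivative at x_i, h_i = 1, 1, 1, 1, and Δ_i = (y_(i+1) − y_i)/h_i = -11, 6, -2, 4:
  1·m_0 + 4·m_1 + 1·m_2 = 6(Δ_1 - Δ_0) = 102
  1·m_1 + 4·m_2 + 1·m_3 = 6(Δ_2 - Δ_1) = -48
  1·m_2 + 4·m_3 + 1·m_4 = 6(Δ_3 - Δ_2) = 36
Clamped end conditions give two more equations: 2h_0·m_0 + h_0·m_1 = 6(Δ_0 - S'(1)) = -60 and h_3·m_3 + 2h_3·m_4 = 6(S'(5) - Δ_3) = -12.
Solving the tridiagonal system: m_0 = -741/14, m_1 = 321/7, m_2 = -57/2, m_3 = 141/7, m_4 = -225/14.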